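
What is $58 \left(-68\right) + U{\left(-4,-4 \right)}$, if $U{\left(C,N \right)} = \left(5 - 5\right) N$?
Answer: $-3944$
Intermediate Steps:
$U{\left(C,N \right)} = 0$ ($U{\left(C,N \right)} = 0 N = 0$)
$58 \left(-68\right) + U{\left(-4,-4 \right)} = 58 \left(-68\right) + 0 = -3944 + 0 = -3944$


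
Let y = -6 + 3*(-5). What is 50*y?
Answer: -1050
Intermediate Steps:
y = -21 (y = -6 - 15 = -21)
50*y = 50*(-21) = -1050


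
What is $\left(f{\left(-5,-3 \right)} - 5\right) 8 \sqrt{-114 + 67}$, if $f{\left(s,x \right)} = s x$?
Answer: $80 i \sqrt{47} \approx 548.45 i$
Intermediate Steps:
$\left(f{\left(-5,-3 \right)} - 5\right) 8 \sqrt{-114 + 67} = \left(\left(-5\right) \left(-3\right) - 5\right) 8 \sqrt{-114 + 67} = \left(15 - 5\right) 8 \sqrt{-47} = 10 \cdot 8 i \sqrt{47} = 80 i \sqrt{47}$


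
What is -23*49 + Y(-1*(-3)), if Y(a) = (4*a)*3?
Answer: -1091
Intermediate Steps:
Y(a) = 12*a
-23*49 + Y(-1*(-3)) = -23*49 + 12*(-1*(-3)) = -1127 + 12*3 = -1127 + 36 = -1091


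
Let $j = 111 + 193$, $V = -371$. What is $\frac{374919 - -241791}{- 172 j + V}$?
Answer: $- \frac{205570}{17553} \approx -11.711$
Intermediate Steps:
$j = 304$
$\frac{374919 - -241791}{- 172 j + V} = \frac{374919 - -241791}{\left(-172\right) 304 - 371} = \frac{374919 + 241791}{-52288 - 371} = \frac{616710}{-52659} = 616710 \left(- \frac{1}{52659}\right) = - \frac{205570}{17553}$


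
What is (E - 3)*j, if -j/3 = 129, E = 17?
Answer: -5418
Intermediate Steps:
j = -387 (j = -3*129 = -387)
(E - 3)*j = (17 - 3)*(-387) = 14*(-387) = -5418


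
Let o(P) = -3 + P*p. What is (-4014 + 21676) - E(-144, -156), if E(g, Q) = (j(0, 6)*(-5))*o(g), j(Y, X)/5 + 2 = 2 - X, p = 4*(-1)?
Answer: -68288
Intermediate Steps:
p = -4
j(Y, X) = -5*X (j(Y, X) = -10 + 5*(2 - X) = -10 + (10 - 5*X) = -5*X)
o(P) = -3 - 4*P (o(P) = -3 + P*(-4) = -3 - 4*P)
E(g, Q) = -450 - 600*g (E(g, Q) = (-5*6*(-5))*(-3 - 4*g) = (-30*(-5))*(-3 - 4*g) = 150*(-3 - 4*g) = -450 - 600*g)
(-4014 + 21676) - E(-144, -156) = (-4014 + 21676) - (-450 - 600*(-144)) = 17662 - (-450 + 86400) = 17662 - 1*85950 = 17662 - 85950 = -68288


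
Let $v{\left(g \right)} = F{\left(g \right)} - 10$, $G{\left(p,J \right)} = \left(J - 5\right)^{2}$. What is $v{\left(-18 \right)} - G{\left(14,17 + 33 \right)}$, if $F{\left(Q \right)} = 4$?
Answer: $-2031$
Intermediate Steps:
$G{\left(p,J \right)} = \left(-5 + J\right)^{2}$
$v{\left(g \right)} = -6$ ($v{\left(g \right)} = 4 - 10 = -6$)
$v{\left(-18 \right)} - G{\left(14,17 + 33 \right)} = -6 - \left(-5 + \left(17 + 33\right)\right)^{2} = -6 - \left(-5 + 50\right)^{2} = -6 - 45^{2} = -6 - 2025 = -2031$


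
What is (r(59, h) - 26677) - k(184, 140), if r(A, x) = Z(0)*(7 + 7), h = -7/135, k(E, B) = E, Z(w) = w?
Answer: -26861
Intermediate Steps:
h = -7/135 (h = -7*1/135 = -7/135 ≈ -0.051852)
r(A, x) = 0 (r(A, x) = 0*(7 + 7) = 0*14 = 0)
(r(59, h) - 26677) - k(184, 140) = (0 - 26677) - 1*184 = -26677 - 184 = -26861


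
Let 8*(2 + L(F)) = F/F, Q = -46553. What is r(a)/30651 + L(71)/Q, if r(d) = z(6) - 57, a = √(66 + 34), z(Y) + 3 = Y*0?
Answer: -7295225/3805056008 ≈ -0.0019172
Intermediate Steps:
z(Y) = -3 (z(Y) = -3 + Y*0 = -3 + 0 = -3)
L(F) = -15/8 (L(F) = -2 + (F/F)/8 = -2 + (⅛)*1 = -2 + ⅛ = -15/8)
a = 10 (a = √100 = 10)
r(d) = -60 (r(d) = -3 - 57 = -60)
r(a)/30651 + L(71)/Q = -60/30651 - 15/8/(-46553) = -60*1/30651 - 15/8*(-1/46553) = -20/10217 + 15/372424 = -7295225/3805056008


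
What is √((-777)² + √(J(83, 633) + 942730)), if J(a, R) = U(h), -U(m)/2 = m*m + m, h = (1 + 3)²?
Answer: √(603729 + √942186) ≈ 777.62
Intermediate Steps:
h = 16 (h = 4² = 16)
U(m) = -2*m - 2*m² (U(m) = -2*(m*m + m) = -2*(m² + m) = -2*(m + m²) = -2*m - 2*m²)
J(a, R) = -544 (J(a, R) = -2*16*(1 + 16) = -2*16*17 = -544)
√((-777)² + √(J(83, 633) + 942730)) = √((-777)² + √(-544 + 942730)) = √(603729 + √942186)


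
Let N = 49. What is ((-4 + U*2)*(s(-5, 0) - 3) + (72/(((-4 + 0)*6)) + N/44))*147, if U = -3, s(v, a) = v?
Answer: 505239/44 ≈ 11483.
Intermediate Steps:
((-4 + U*2)*(s(-5, 0) - 3) + (72/(((-4 + 0)*6)) + N/44))*147 = ((-4 - 3*2)*(-5 - 3) + (72/(((-4 + 0)*6)) + 49/44))*147 = ((-4 - 6)*(-8) + (72/((-4*6)) + 49*(1/44)))*147 = (-10*(-8) + (72/(-24) + 49/44))*147 = (80 + (72*(-1/24) + 49/44))*147 = (80 + (-3 + 49/44))*147 = (80 - 83/44)*147 = (3437/44)*147 = 505239/44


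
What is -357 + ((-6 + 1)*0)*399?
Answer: -357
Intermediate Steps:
-357 + ((-6 + 1)*0)*399 = -357 - 5*0*399 = -357 + 0*399 = -357 + 0 = -357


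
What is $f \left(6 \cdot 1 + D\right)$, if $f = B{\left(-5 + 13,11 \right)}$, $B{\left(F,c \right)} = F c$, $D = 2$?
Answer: $704$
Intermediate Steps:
$f = 88$ ($f = \left(-5 + 13\right) 11 = 8 \cdot 11 = 88$)
$f \left(6 \cdot 1 + D\right) = 88 \left(6 \cdot 1 + 2\right) = 88 \left(6 + 2\right) = 88 \cdot 8 = 704$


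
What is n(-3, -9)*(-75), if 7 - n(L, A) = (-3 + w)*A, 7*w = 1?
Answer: 9825/7 ≈ 1403.6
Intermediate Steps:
w = ⅐ (w = (⅐)*1 = ⅐ ≈ 0.14286)
n(L, A) = 7 + 20*A/7 (n(L, A) = 7 - (-3 + ⅐)*A = 7 - (-20)*A/7 = 7 + 20*A/7)
n(-3, -9)*(-75) = (7 + (20/7)*(-9))*(-75) = (7 - 180/7)*(-75) = -131/7*(-75) = 9825/7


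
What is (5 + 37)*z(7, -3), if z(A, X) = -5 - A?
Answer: -504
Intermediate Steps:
(5 + 37)*z(7, -3) = (5 + 37)*(-5 - 1*7) = 42*(-5 - 7) = 42*(-12) = -504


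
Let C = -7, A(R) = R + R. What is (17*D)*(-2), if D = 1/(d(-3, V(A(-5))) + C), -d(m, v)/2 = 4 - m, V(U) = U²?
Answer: 34/21 ≈ 1.6190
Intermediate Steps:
A(R) = 2*R
d(m, v) = -8 + 2*m (d(m, v) = -2*(4 - m) = -8 + 2*m)
D = -1/21 (D = 1/((-8 + 2*(-3)) - 7) = 1/((-8 - 6) - 7) = 1/(-14 - 7) = 1/(-21) = -1/21 ≈ -0.047619)
(17*D)*(-2) = (17*(-1/21))*(-2) = -17/21*(-2) = 34/21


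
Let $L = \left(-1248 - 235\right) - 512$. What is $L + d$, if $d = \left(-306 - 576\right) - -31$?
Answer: $-2846$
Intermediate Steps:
$L = -1995$ ($L = -1483 - 512 = -1995$)
$d = -851$ ($d = -882 + 31 = -851$)
$L + d = -1995 - 851 = -2846$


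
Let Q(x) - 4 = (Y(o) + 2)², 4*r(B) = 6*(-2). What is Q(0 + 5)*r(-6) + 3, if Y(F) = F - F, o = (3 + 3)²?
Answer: -21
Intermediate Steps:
o = 36 (o = 6² = 36)
r(B) = -3 (r(B) = (6*(-2))/4 = (¼)*(-12) = -3)
Y(F) = 0
Q(x) = 8 (Q(x) = 4 + (0 + 2)² = 4 + 2² = 4 + 4 = 8)
Q(0 + 5)*r(-6) + 3 = 8*(-3) + 3 = -24 + 3 = -21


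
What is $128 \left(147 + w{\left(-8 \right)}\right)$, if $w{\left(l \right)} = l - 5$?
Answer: $17152$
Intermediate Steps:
$w{\left(l \right)} = -5 + l$
$128 \left(147 + w{\left(-8 \right)}\right) = 128 \left(147 - 13\right) = 128 \cdot 134 = 17152$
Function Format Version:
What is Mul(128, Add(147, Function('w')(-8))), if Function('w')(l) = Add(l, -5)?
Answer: 17152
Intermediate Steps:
Function('w')(l) = Add(-5, l)
Mul(128, Add(147, Function('w')(-8))) = Mul(128, Add(147, Add(-5, -8))) = Mul(128, Add(147, -13)) = Mul(128, 134) = 17152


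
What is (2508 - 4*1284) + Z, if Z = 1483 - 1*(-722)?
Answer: -423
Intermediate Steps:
Z = 2205 (Z = 1483 + 722 = 2205)
(2508 - 4*1284) + Z = (2508 - 4*1284) + 2205 = (2508 - 5136) + 2205 = -2628 + 2205 = -423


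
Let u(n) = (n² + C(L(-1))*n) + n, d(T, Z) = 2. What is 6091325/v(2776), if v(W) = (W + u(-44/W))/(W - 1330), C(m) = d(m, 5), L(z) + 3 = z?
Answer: 848455367106840/267399751 ≈ 3.1730e+6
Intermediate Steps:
L(z) = -3 + z
C(m) = 2
u(n) = n² + 3*n (u(n) = (n² + 2*n) + n = n² + 3*n)
v(W) = (W - 44*(3 - 44/W)/W)/(-1330 + W) (v(W) = (W + (-44/W)*(3 - 44/W))/(W - 1330) = (W - 44*(3 - 44/W)/W)/(-1330 + W))
6091325/v(2776) = 6091325/(((1936 + 2776³ - 132*2776)/(2776²*(-1330 + 2776)))) = 6091325/(((1/7706176)*(1936 + 21392344576 - 366432)/1446)) = 6091325/(((1/7706176)*(1/1446)*21391980080)) = 6091325/(1336998755/696445656) = 6091325*(696445656/1336998755) = 848455367106840/267399751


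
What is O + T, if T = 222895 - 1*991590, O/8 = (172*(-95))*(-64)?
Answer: 7597385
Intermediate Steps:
O = 8366080 (O = 8*((172*(-95))*(-64)) = 8*(-16340*(-64)) = 8*1045760 = 8366080)
T = -768695 (T = 222895 - 991590 = -768695)
O + T = 8366080 - 768695 = 7597385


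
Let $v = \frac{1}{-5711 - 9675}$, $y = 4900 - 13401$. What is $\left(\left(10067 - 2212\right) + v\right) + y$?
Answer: $- \frac{9939357}{15386} \approx -646.0$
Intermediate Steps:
$y = -8501$ ($y = 4900 - 13401 = -8501$)
$v = - \frac{1}{15386}$ ($v = \frac{1}{-15386} = - \frac{1}{15386} \approx -6.4994 \cdot 10^{-5}$)
$\left(\left(10067 - 2212\right) + v\right) + y = \left(\left(10067 - 2212\right) - \frac{1}{15386}\right) - 8501 = \left(7855 - \frac{1}{15386}\right) - 8501 = \frac{120857029}{15386} - 8501 = - \frac{9939357}{15386}$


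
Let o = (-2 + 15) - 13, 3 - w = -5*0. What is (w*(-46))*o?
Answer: 0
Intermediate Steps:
w = 3 (w = 3 - (-5)*0 = 3 - 1*0 = 3 + 0 = 3)
o = 0 (o = 13 - 13 = 0)
(w*(-46))*o = (3*(-46))*0 = -138*0 = 0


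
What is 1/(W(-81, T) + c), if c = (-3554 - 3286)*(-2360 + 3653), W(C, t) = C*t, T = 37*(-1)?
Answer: -1/8841123 ≈ -1.1311e-7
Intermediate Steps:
T = -37
c = -8844120 (c = -6840*1293 = -8844120)
1/(W(-81, T) + c) = 1/(-81*(-37) - 8844120) = 1/(2997 - 8844120) = 1/(-8841123) = -1/8841123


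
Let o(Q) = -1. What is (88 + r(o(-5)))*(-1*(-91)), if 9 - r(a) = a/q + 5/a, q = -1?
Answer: 9191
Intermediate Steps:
r(a) = 9 + a - 5/a (r(a) = 9 - (a/(-1) + 5/a) = 9 - (a*(-1) + 5/a) = 9 - (-a + 5/a) = 9 + (a - 5/a) = 9 + a - 5/a)
(88 + r(o(-5)))*(-1*(-91)) = (88 + (9 - 1 - 5/(-1)))*(-1*(-91)) = (88 + (9 - 1 - 5*(-1)))*91 = (88 + (9 - 1 + 5))*91 = (88 + 13)*91 = 101*91 = 9191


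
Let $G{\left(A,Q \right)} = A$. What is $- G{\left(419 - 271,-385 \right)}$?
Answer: $-148$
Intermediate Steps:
$- G{\left(419 - 271,-385 \right)} = - (419 - 271) = \left(-1\right) 148 = -148$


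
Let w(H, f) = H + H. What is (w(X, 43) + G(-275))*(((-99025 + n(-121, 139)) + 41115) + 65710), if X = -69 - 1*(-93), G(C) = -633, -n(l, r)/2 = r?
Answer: -4400370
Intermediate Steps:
n(l, r) = -2*r
X = 24 (X = -69 + 93 = 24)
w(H, f) = 2*H
(w(X, 43) + G(-275))*(((-99025 + n(-121, 139)) + 41115) + 65710) = (2*24 - 633)*(((-99025 - 2*139) + 41115) + 65710) = (48 - 633)*(((-99025 - 278) + 41115) + 65710) = -585*((-99303 + 41115) + 65710) = -585*(-58188 + 65710) = -585*7522 = -4400370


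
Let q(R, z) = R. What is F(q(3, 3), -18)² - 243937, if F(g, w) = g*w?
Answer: -241021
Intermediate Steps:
F(q(3, 3), -18)² - 243937 = (3*(-18))² - 243937 = (-54)² - 243937 = 2916 - 243937 = -241021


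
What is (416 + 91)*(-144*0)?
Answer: 0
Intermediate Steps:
(416 + 91)*(-144*0) = 507*0 = 0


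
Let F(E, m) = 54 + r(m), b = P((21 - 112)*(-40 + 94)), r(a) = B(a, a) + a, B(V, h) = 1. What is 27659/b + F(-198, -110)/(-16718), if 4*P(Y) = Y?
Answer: -71128553/3159702 ≈ -22.511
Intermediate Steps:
P(Y) = Y/4
r(a) = 1 + a
b = -2457/2 (b = ((21 - 112)*(-40 + 94))/4 = (-91*54)/4 = (1/4)*(-4914) = -2457/2 ≈ -1228.5)
F(E, m) = 55 + m (F(E, m) = 54 + (1 + m) = 55 + m)
27659/b + F(-198, -110)/(-16718) = 27659/(-2457/2) + (55 - 110)/(-16718) = 27659*(-2/2457) - 55*(-1/16718) = -55318/2457 + 55/16718 = -71128553/3159702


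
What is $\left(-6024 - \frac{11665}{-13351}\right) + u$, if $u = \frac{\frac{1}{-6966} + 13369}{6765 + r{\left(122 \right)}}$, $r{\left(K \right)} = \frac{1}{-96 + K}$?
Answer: $- \frac{49248197709373888}{8179201140903} \approx -6021.1$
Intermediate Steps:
$u = \frac{1210669889}{612628353}$ ($u = \frac{\frac{1}{-6966} + 13369}{6765 + \frac{1}{-96 + 122}} = \frac{- \frac{1}{6966} + 13369}{6765 + \frac{1}{26}} = \frac{93128453}{6966 \left(6765 + \frac{1}{26}\right)} = \frac{93128453}{6966 \cdot \frac{175891}{26}} = \frac{93128453}{6966} \cdot \frac{26}{175891} = \frac{1210669889}{612628353} \approx 1.9762$)
$\left(-6024 - \frac{11665}{-13351}\right) + u = \left(-6024 - \frac{11665}{-13351}\right) + \frac{1210669889}{612628353} = \left(-6024 - - \frac{11665}{13351}\right) + \frac{1210669889}{612628353} = \left(-6024 + \frac{11665}{13351}\right) + \frac{1210669889}{612628353} = - \frac{80414759}{13351} + \frac{1210669889}{612628353} = - \frac{49248197709373888}{8179201140903}$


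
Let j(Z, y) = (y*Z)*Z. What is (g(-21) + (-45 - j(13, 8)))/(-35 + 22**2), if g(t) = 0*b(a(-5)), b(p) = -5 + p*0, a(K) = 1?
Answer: -1397/449 ≈ -3.1114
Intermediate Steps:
j(Z, y) = y*Z**2 (j(Z, y) = (Z*y)*Z = y*Z**2)
b(p) = -5 (b(p) = -5 + 0 = -5)
g(t) = 0 (g(t) = 0*(-5) = 0)
(g(-21) + (-45 - j(13, 8)))/(-35 + 22**2) = (0 + (-45 - 8*13**2))/(-35 + 22**2) = (0 + (-45 - 8*169))/(-35 + 484) = (0 + (-45 - 1*1352))/449 = (0 + (-45 - 1352))*(1/449) = (0 - 1397)*(1/449) = -1397*1/449 = -1397/449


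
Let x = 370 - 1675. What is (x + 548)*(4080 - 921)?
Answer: -2391363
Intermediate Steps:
x = -1305
(x + 548)*(4080 - 921) = (-1305 + 548)*(4080 - 921) = -757*3159 = -2391363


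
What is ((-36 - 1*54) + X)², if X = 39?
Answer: 2601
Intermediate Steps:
((-36 - 1*54) + X)² = ((-36 - 1*54) + 39)² = ((-36 - 54) + 39)² = (-90 + 39)² = (-51)² = 2601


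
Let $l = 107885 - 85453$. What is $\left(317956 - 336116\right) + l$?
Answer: $4272$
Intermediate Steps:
$l = 22432$ ($l = 107885 - 85453 = 22432$)
$\left(317956 - 336116\right) + l = \left(317956 - 336116\right) + 22432 = -18160 + 22432 = 4272$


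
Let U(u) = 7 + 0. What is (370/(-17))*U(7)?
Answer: -2590/17 ≈ -152.35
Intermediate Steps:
U(u) = 7
(370/(-17))*U(7) = (370/(-17))*7 = (370*(-1/17))*7 = -370/17*7 = -2590/17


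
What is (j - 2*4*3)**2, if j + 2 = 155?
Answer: 16641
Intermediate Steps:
j = 153 (j = -2 + 155 = 153)
(j - 2*4*3)**2 = (153 - 2*4*3)**2 = (153 - 8*3)**2 = (153 - 24)**2 = 129**2 = 16641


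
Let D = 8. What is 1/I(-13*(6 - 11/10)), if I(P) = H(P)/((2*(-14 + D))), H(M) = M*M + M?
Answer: -400/133133 ≈ -0.0030045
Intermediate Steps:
H(M) = M + M**2 (H(M) = M**2 + M = M + M**2)
I(P) = -P*(1 + P)/12 (I(P) = (P*(1 + P))/((2*(-14 + 8))) = (P*(1 + P))/((2*(-6))) = (P*(1 + P))/(-12) = (P*(1 + P))*(-1/12) = -P*(1 + P)/12)
1/I(-13*(6 - 11/10)) = 1/(-(-13*(6 - 11/10))*(1 - 13*(6 - 11/10))/12) = 1/(-(-13*49/10)*(1 - 13*49/10)/12) = 1/(-1/12*(-637/10)*(1 - 637/10)) = 1/(-1/12*(-637/10)*(-627/10)) = 1/(-133133/400) = -400/133133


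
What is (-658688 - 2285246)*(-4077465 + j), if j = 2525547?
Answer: 4568744165412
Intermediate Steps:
(-658688 - 2285246)*(-4077465 + j) = (-658688 - 2285246)*(-4077465 + 2525547) = -2943934*(-1551918) = 4568744165412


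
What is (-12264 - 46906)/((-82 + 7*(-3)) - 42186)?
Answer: 59170/42289 ≈ 1.3992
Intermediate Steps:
(-12264 - 46906)/((-82 + 7*(-3)) - 42186) = -59170/((-82 - 21) - 42186) = -59170/(-103 - 42186) = -59170/(-42289) = -59170*(-1/42289) = 59170/42289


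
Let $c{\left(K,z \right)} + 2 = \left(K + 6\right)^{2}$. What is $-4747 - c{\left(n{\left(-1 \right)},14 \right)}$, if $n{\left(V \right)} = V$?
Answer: $-4770$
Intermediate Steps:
$c{\left(K,z \right)} = -2 + \left(6 + K\right)^{2}$ ($c{\left(K,z \right)} = -2 + \left(K + 6\right)^{2} = -2 + \left(6 + K\right)^{2}$)
$-4747 - c{\left(n{\left(-1 \right)},14 \right)} = -4747 - \left(-2 + \left(6 - 1\right)^{2}\right) = -4747 - \left(-2 + 5^{2}\right) = -4747 - \left(-2 + 25\right) = -4747 - 23 = -4770$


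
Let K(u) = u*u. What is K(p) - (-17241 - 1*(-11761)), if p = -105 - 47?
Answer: 28584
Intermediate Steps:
p = -152
K(u) = u²
K(p) - (-17241 - 1*(-11761)) = (-152)² - (-17241 - 1*(-11761)) = 23104 - (-17241 + 11761) = 23104 - 1*(-5480) = 23104 + 5480 = 28584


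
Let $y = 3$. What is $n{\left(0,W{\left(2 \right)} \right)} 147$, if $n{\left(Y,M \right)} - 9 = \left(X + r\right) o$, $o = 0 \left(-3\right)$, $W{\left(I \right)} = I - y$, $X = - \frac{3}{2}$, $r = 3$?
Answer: $1323$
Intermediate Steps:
$X = - \frac{3}{2}$ ($X = \left(-3\right) \frac{1}{2} = - \frac{3}{2} \approx -1.5$)
$W{\left(I \right)} = -3 + I$ ($W{\left(I \right)} = I - 3 = -3 + I$)
$o = 0$
$n{\left(Y,M \right)} = 9$ ($n{\left(Y,M \right)} = 9 + \left(- \frac{3}{2} + 3\right) 0 = 9 + \frac{3}{2} \cdot 0 = 9 + 0 = 9$)
$n{\left(0,W{\left(2 \right)} \right)} 147 = 9 \cdot 147 = 1323$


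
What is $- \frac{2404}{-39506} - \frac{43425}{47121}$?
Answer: $- \frac{267044861}{310260371} \approx -0.86071$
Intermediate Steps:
$- \frac{2404}{-39506} - \frac{43425}{47121} = \left(-2404\right) \left(- \frac{1}{39506}\right) - \frac{14475}{15707} = \frac{1202}{19753} - \frac{14475}{15707} = - \frac{267044861}{310260371}$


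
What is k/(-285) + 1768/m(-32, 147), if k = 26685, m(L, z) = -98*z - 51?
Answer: -25752595/274683 ≈ -93.754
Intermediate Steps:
m(L, z) = -51 - 98*z
k/(-285) + 1768/m(-32, 147) = 26685/(-285) + 1768/(-51 - 98*147) = 26685*(-1/285) + 1768/(-51 - 14406) = -1779/19 + 1768/(-14457) = -1779/19 + 1768*(-1/14457) = -1779/19 - 1768/14457 = -25752595/274683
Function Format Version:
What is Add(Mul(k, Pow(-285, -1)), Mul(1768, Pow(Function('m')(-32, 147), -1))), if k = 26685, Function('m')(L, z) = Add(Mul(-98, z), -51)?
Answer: Rational(-25752595, 274683) ≈ -93.754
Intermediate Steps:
Function('m')(L, z) = Add(-51, Mul(-98, z))
Add(Mul(k, Pow(-285, -1)), Mul(1768, Pow(Function('m')(-32, 147), -1))) = Add(Mul(26685, Pow(-285, -1)), Mul(1768, Pow(Add(-51, Mul(-98, 147)), -1))) = Add(Mul(26685, Rational(-1, 285)), Mul(1768, Pow(Add(-51, -14406), -1))) = Add(Rational(-1779, 19), Mul(1768, Pow(-14457, -1))) = Add(Rational(-1779, 19), Mul(1768, Rational(-1, 14457))) = Add(Rational(-1779, 19), Rational(-1768, 14457)) = Rational(-25752595, 274683)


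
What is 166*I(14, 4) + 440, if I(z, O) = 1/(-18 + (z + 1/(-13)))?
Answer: 21162/53 ≈ 399.28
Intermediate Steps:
I(z, O) = 1/(-235/13 + z) (I(z, O) = 1/(-18 + (z + 1*(-1/13))) = 1/(-18 + (z - 1/13)) = 1/(-18 + (-1/13 + z)) = 1/(-235/13 + z))
166*I(14, 4) + 440 = 166*(13/(-235 + 13*14)) + 440 = 166*(13/(-235 + 182)) + 440 = 166*(13/(-53)) + 440 = 166*(13*(-1/53)) + 440 = 166*(-13/53) + 440 = -2158/53 + 440 = 21162/53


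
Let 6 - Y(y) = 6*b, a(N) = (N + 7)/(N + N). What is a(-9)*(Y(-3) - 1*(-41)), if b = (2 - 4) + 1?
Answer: 53/9 ≈ 5.8889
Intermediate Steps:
b = -1 (b = -2 + 1 = -1)
a(N) = (7 + N)/(2*N) (a(N) = (7 + N)/((2*N)) = (7 + N)*(1/(2*N)) = (7 + N)/(2*N))
Y(y) = 12 (Y(y) = 6 - 6*(-1) = 6 - 1*(-6) = 6 + 6 = 12)
a(-9)*(Y(-3) - 1*(-41)) = ((½)*(7 - 9)/(-9))*(12 - 1*(-41)) = ((½)*(-⅑)*(-2))*(12 + 41) = (⅑)*53 = 53/9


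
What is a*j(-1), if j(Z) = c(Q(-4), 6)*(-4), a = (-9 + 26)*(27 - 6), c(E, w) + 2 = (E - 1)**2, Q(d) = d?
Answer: -32844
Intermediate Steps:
c(E, w) = -2 + (-1 + E)**2 (c(E, w) = -2 + (E - 1)**2 = -2 + (-1 + E)**2)
a = 357 (a = 17*21 = 357)
j(Z) = -92 (j(Z) = (-2 + (-1 - 4)**2)*(-4) = (-2 + (-5)**2)*(-4) = (-2 + 25)*(-4) = 23*(-4) = -92)
a*j(-1) = 357*(-92) = -32844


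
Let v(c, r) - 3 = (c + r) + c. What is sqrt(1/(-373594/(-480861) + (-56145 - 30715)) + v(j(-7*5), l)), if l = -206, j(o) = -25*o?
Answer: sqrt(2698741589124316683872306)/41767212866 ≈ 39.332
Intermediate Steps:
v(c, r) = 3 + r + 2*c (v(c, r) = 3 + ((c + r) + c) = 3 + (r + 2*c) = 3 + r + 2*c)
sqrt(1/(-373594/(-480861) + (-56145 - 30715)) + v(j(-7*5), l)) = sqrt(1/(-373594/(-480861) + (-56145 - 30715)) + (3 - 206 + 2*(-(-175)*5))) = sqrt(1/(-373594*(-1/480861) - 86860) + (3 - 206 + 2*(-25*(-35)))) = sqrt(1/(373594/480861 - 86860) + (3 - 206 + 2*875)) = sqrt(1/(-41767212866/480861) + (3 - 206 + 1750)) = sqrt(-480861/41767212866 + 1547) = sqrt(64613877822841/41767212866) = sqrt(2698741589124316683872306)/41767212866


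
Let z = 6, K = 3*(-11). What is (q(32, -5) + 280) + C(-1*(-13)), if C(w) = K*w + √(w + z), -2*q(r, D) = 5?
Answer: -303/2 + √19 ≈ -147.14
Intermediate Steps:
K = -33
q(r, D) = -5/2 (q(r, D) = -½*5 = -5/2)
C(w) = √(6 + w) - 33*w (C(w) = -33*w + √(w + 6) = -33*w + √(6 + w) = √(6 + w) - 33*w)
(q(32, -5) + 280) + C(-1*(-13)) = (-5/2 + 280) + (√(6 - 1*(-13)) - (-33)*(-13)) = 555/2 + (√(6 + 13) - 33*13) = 555/2 + (√19 - 429) = 555/2 + (-429 + √19) = -303/2 + √19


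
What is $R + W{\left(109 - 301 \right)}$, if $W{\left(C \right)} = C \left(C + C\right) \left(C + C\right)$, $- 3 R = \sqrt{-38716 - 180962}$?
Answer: $-28311552 - \frac{i \sqrt{219678}}{3} \approx -2.8312 \cdot 10^{7} - 156.23 i$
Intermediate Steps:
$R = - \frac{i \sqrt{219678}}{3}$ ($R = - \frac{\sqrt{-38716 - 180962}}{3} = - \frac{\sqrt{-219678}}{3} = - \frac{i \sqrt{219678}}{3} \approx - 156.23 i$)
$W{\left(C \right)} = 4 C^{3}$ ($W{\left(C \right)} = C 2 C 2 C = C 4 C^{2} = 4 C^{3}$)
$R + W{\left(109 - 301 \right)} = - \frac{i \sqrt{219678}}{3} + 4 \left(109 - 301\right)^{3} = - \frac{i \sqrt{219678}}{3} + 4 \left(-192\right)^{3} = - \frac{i \sqrt{219678}}{3} + 4 \left(-7077888\right) = - \frac{i \sqrt{219678}}{3} - 28311552 = -28311552 - \frac{i \sqrt{219678}}{3}$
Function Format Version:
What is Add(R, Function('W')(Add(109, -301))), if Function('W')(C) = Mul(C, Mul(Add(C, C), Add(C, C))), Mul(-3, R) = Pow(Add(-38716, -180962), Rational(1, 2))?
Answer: Add(-28311552, Mul(Rational(-1, 3), I, Pow(219678, Rational(1, 2)))) ≈ Add(-2.8312e+7, Mul(-156.23, I))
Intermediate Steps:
R = Mul(Rational(-1, 3), I, Pow(219678, Rational(1, 2))) (R = Mul(Rational(-1, 3), Pow(Add(-38716, -180962), Rational(1, 2))) = Mul(Rational(-1, 3), Pow(-219678, Rational(1, 2))) = Mul(Rational(-1, 3), Mul(I, Pow(219678, Rational(1, 2)))) = Mul(Rational(-1, 3), I, Pow(219678, Rational(1, 2))) ≈ Mul(-156.23, I))
Function('W')(C) = Mul(4, Pow(C, 3)) (Function('W')(C) = Mul(C, Mul(Mul(2, C), Mul(2, C))) = Mul(C, Mul(4, Pow(C, 2))) = Mul(4, Pow(C, 3)))
Add(R, Function('W')(Add(109, -301))) = Add(Mul(Rational(-1, 3), I, Pow(219678, Rational(1, 2))), Mul(4, Pow(Add(109, -301), 3))) = Add(Mul(Rational(-1, 3), I, Pow(219678, Rational(1, 2))), Mul(4, Pow(-192, 3))) = Add(Mul(Rational(-1, 3), I, Pow(219678, Rational(1, 2))), Mul(4, -7077888)) = Add(Mul(Rational(-1, 3), I, Pow(219678, Rational(1, 2))), -28311552) = Add(-28311552, Mul(Rational(-1, 3), I, Pow(219678, Rational(1, 2))))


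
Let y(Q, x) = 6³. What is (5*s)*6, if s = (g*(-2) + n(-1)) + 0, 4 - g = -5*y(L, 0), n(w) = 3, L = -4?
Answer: -64950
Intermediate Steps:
y(Q, x) = 216
g = 1084 (g = 4 - (-5)*216 = 4 - 1*(-1080) = 4 + 1080 = 1084)
s = -2165 (s = (1084*(-2) + 3) + 0 = (-2168 + 3) + 0 = -2165 + 0 = -2165)
(5*s)*6 = (5*(-2165))*6 = -10825*6 = -64950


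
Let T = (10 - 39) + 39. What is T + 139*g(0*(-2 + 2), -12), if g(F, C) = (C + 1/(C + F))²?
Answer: 2923915/144 ≈ 20305.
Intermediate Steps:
T = 10 (T = -29 + 39 = 10)
T + 139*g(0*(-2 + 2), -12) = 10 + 139*((1 + (-12)² - 0*(-2 + 2))²/(-12 + 0*(-2 + 2))²) = 10 + 139*((1 + 144 - 0*0)²/(-12 + 0*0)²) = 10 + 139*((1 + 144 - 12*0)²/(-12 + 0)²) = 10 + 139*((1 + 144 + 0)²/(-12)²) = 10 + 139*((1/144)*145²) = 10 + 139*((1/144)*21025) = 10 + 139*(21025/144) = 10 + 2922475/144 = 2923915/144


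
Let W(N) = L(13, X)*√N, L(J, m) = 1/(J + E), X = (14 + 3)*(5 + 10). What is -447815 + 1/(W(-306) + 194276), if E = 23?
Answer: (-447815*√34 + 1043996483268*I)/(√34 - 2331312*I) ≈ -4.4782e+5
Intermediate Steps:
X = 255 (X = 17*15 = 255)
L(J, m) = 1/(23 + J) (L(J, m) = 1/(J + 23) = 1/(23 + J))
W(N) = √N/36 (W(N) = √N/(23 + 13) = √N/36)
-447815 + 1/(W(-306) + 194276) = -447815 + 1/(√(-306)/36 + 194276) = -447815 + 1/((3*I*√34)/36 + 194276) = -447815 + 1/(I*√34/12 + 194276) = -447815 + 1/(194276 + I*√34/12)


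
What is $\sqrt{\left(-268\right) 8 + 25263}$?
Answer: $\sqrt{23119} \approx 152.05$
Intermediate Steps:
$\sqrt{\left(-268\right) 8 + 25263} = \sqrt{-2144 + 25263} = \sqrt{23119}$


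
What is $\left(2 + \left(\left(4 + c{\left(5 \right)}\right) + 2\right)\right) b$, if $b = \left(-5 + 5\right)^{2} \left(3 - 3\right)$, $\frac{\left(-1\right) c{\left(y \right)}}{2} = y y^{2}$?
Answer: $0$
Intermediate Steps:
$c{\left(y \right)} = - 2 y^{3}$ ($c{\left(y \right)} = - 2 y y^{2} = - 2 y^{3}$)
$b = 0$ ($b = 0^{2} \cdot 0 = 0 \cdot 0 = 0$)
$\left(2 + \left(\left(4 + c{\left(5 \right)}\right) + 2\right)\right) b = \left(2 + \left(\left(4 - 2 \cdot 5^{3}\right) + 2\right)\right) 0 = \left(2 + \left(\left(4 - 250\right) + 2\right)\right) 0 = \left(2 + \left(-246 + 2\right)\right) 0 = \left(2 - 244\right) 0 = \left(-242\right) 0 = 0$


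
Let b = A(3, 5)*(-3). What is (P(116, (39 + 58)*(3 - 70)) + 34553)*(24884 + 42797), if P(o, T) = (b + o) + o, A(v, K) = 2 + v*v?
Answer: 2352050112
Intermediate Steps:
A(v, K) = 2 + v**2
b = -33 (b = (2 + 3**2)*(-3) = (2 + 9)*(-3) = 11*(-3) = -33)
P(o, T) = -33 + 2*o (P(o, T) = (-33 + o) + o = -33 + 2*o)
(P(116, (39 + 58)*(3 - 70)) + 34553)*(24884 + 42797) = ((-33 + 2*116) + 34553)*(24884 + 42797) = ((-33 + 232) + 34553)*67681 = (199 + 34553)*67681 = 34752*67681 = 2352050112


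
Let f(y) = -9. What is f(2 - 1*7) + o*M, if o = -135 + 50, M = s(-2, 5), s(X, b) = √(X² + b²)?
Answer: -9 - 85*√29 ≈ -466.74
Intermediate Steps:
M = √29 (M = √((-2)² + 5²) = √(4 + 25) = √29 ≈ 5.3852)
o = -85
f(2 - 1*7) + o*M = -9 - 85*√29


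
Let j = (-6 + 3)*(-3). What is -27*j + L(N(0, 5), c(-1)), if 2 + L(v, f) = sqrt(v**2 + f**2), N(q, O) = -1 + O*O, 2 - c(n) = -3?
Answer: -245 + sqrt(601) ≈ -220.48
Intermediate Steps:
c(n) = 5 (c(n) = 2 - 1*(-3) = 2 + 3 = 5)
j = 9 (j = -3*(-3) = 9)
N(q, O) = -1 + O**2
L(v, f) = -2 + sqrt(f**2 + v**2) (L(v, f) = -2 + sqrt(v**2 + f**2) = -2 + sqrt(f**2 + v**2))
-27*j + L(N(0, 5), c(-1)) = -27*9 + (-2 + sqrt(5**2 + (-1 + 5**2)**2)) = -243 + (-2 + sqrt(25 + (-1 + 25)**2)) = -243 + (-2 + sqrt(25 + 24**2)) = -243 + (-2 + sqrt(25 + 576)) = -243 + (-2 + sqrt(601)) = -245 + sqrt(601)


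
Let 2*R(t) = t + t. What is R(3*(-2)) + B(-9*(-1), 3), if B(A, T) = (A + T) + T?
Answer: 9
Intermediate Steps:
R(t) = t (R(t) = (t + t)/2 = (2*t)/2 = t)
B(A, T) = A + 2*T
R(3*(-2)) + B(-9*(-1), 3) = 3*(-2) + (-9*(-1) + 2*3) = -6 + (9 + 6) = -6 + 15 = 9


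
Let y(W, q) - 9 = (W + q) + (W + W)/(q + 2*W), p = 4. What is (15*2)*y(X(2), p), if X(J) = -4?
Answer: 330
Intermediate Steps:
y(W, q) = 9 + W + q + 2*W/(q + 2*W) (y(W, q) = 9 + ((W + q) + (W + W)/(q + 2*W)) = 9 + ((W + q) + (2*W)/(q + 2*W)) = 9 + ((W + q) + 2*W/(q + 2*W)) = 9 + (W + q + 2*W/(q + 2*W)) = 9 + W + q + 2*W/(q + 2*W))
(15*2)*y(X(2), p) = (15*2)*((4**2 + 2*(-4)**2 + 9*4 + 20*(-4) + 3*(-4)*4)/(4 + 2*(-4))) = 30*((16 + 2*16 + 36 - 80 - 48)/(4 - 8)) = 30*((16 + 32 + 36 - 80 - 48)/(-4)) = 30*(-1/4*(-44)) = 30*11 = 330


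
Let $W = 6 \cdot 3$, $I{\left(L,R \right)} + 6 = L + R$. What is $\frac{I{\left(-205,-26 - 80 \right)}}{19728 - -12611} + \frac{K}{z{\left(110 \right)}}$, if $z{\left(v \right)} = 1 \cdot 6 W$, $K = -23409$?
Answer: $- \frac{28039181}{129356} \approx -216.76$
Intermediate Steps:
$I{\left(L,R \right)} = -6 + L + R$ ($I{\left(L,R \right)} = -6 + \left(L + R\right) = -6 + L + R$)
$W = 18$
$z{\left(v \right)} = 108$ ($z{\left(v \right)} = 1 \cdot 6 \cdot 18 = 6 \cdot 18 = 108$)
$\frac{I{\left(-205,-26 - 80 \right)}}{19728 - -12611} + \frac{K}{z{\left(110 \right)}} = \frac{-6 - 205 - 106}{19728 - -12611} - \frac{23409}{108} = \frac{-6 - 205 - 106}{19728 + 12611} - \frac{867}{4} = - \frac{317}{32339} - \frac{867}{4} = - \frac{28039181}{129356}$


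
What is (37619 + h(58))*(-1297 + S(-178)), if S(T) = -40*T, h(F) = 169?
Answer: 220039524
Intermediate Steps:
(37619 + h(58))*(-1297 + S(-178)) = (37619 + 169)*(-1297 - 40*(-178)) = 37788*(-1297 + 7120) = 37788*5823 = 220039524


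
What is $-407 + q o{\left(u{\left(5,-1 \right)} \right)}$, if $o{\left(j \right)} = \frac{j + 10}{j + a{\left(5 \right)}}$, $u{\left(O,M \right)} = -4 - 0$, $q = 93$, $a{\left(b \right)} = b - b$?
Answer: $- \frac{1093}{2} \approx -546.5$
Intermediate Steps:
$a{\left(b \right)} = 0$
$u{\left(O,M \right)} = -4$ ($u{\left(O,M \right)} = -4 + 0 = -4$)
$o{\left(j \right)} = \frac{10 + j}{j}$ ($o{\left(j \right)} = \frac{j + 10}{j + 0} = \frac{10 + j}{j}$)
$-407 + q o{\left(u{\left(5,-1 \right)} \right)} = -407 + 93 \frac{10 - 4}{-4} = -407 + 93 \left(\left(- \frac{1}{4}\right) 6\right) = -407 + 93 \left(- \frac{3}{2}\right) = -407 - \frac{279}{2} = - \frac{1093}{2}$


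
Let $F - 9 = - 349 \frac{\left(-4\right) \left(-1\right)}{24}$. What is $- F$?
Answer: $\frac{295}{6} \approx 49.167$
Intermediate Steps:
$F = - \frac{295}{6}$ ($F = 9 - 349 \frac{\left(-4\right) \left(-1\right)}{24} = 9 - 349 \cdot 4 \cdot \frac{1}{24} = 9 - \frac{349}{6} = - \frac{295}{6} \approx -49.167$)
$- F = \left(-1\right) \left(- \frac{295}{6}\right) = \frac{295}{6}$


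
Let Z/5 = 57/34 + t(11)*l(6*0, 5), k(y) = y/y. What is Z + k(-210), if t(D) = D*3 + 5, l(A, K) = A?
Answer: 319/34 ≈ 9.3824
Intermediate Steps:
k(y) = 1
t(D) = 5 + 3*D (t(D) = 3*D + 5 = 5 + 3*D)
Z = 285/34 (Z = 5*(57/34 + (5 + 3*11)*(6*0)) = 5*(57*(1/34) + (5 + 33)*0) = 5*(57/34 + 38*0) = 5*(57/34 + 0) = 5*(57/34) = 285/34 ≈ 8.3824)
Z + k(-210) = 285/34 + 1 = 319/34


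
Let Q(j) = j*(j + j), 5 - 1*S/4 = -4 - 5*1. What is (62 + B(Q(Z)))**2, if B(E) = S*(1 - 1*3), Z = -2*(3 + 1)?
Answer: 2500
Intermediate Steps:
S = 56 (S = 20 - 4*(-4 - 5*1) = 20 - 4*(-4 - 5) = 20 - 4*(-9) = 20 + 36 = 56)
Z = -8 (Z = -2*4 = -8)
Q(j) = 2*j**2 (Q(j) = j*(2*j) = 2*j**2)
B(E) = -112 (B(E) = 56*(1 - 1*3) = 56*(1 - 3) = 56*(-2) = -112)
(62 + B(Q(Z)))**2 = (62 - 112)**2 = (-50)**2 = 2500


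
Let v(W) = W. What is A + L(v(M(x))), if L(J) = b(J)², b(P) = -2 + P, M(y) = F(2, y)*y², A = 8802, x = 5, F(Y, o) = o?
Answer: 23931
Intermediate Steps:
M(y) = y³ (M(y) = y*y² = y³)
L(J) = (-2 + J)²
A + L(v(M(x))) = 8802 + (-2 + 5³)² = 8802 + (-2 + 125)² = 8802 + 123² = 8802 + 15129 = 23931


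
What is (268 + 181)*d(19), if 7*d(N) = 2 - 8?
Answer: -2694/7 ≈ -384.86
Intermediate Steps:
d(N) = -6/7 (d(N) = (2 - 8)/7 = (1/7)*(-6) = -6/7)
(268 + 181)*d(19) = (268 + 181)*(-6/7) = 449*(-6/7) = -2694/7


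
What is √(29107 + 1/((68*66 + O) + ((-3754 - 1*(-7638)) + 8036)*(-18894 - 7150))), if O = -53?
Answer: √2805129537952885701630/310440045 ≈ 170.61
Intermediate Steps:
√(29107 + 1/((68*66 + O) + ((-3754 - 1*(-7638)) + 8036)*(-18894 - 7150))) = √(29107 + 1/((68*66 - 53) + ((-3754 - 1*(-7638)) + 8036)*(-18894 - 7150))) = √(29107 + 1/((4488 - 53) + ((-3754 + 7638) + 8036)*(-26044))) = √(29107 + 1/(4435 + (3884 + 8036)*(-26044))) = √(29107 + 1/(4435 + 11920*(-26044))) = √(29107 + 1/(4435 - 310444480)) = √(29107 + 1/(-310440045)) = √(29107 - 1/310440045) = √(9035978389814/310440045) = √2805129537952885701630/310440045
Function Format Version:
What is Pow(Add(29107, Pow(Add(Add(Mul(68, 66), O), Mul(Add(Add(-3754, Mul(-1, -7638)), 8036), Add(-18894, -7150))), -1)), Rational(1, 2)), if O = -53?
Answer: Mul(Rational(1, 310440045), Pow(2805129537952885701630, Rational(1, 2))) ≈ 170.61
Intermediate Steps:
Pow(Add(29107, Pow(Add(Add(Mul(68, 66), O), Mul(Add(Add(-3754, Mul(-1, -7638)), 8036), Add(-18894, -7150))), -1)), Rational(1, 2)) = Pow(Add(29107, Pow(Add(Add(Mul(68, 66), -53), Mul(Add(Add(-3754, Mul(-1, -7638)), 8036), Add(-18894, -7150))), -1)), Rational(1, 2)) = Pow(Add(29107, Pow(Add(Add(4488, -53), Mul(Add(Add(-3754, 7638), 8036), -26044)), -1)), Rational(1, 2)) = Pow(Add(29107, Pow(Add(4435, Mul(Add(3884, 8036), -26044)), -1)), Rational(1, 2)) = Pow(Add(29107, Pow(Add(4435, Mul(11920, -26044)), -1)), Rational(1, 2)) = Pow(Add(29107, Pow(Add(4435, -310444480), -1)), Rational(1, 2)) = Pow(Add(29107, Pow(-310440045, -1)), Rational(1, 2)) = Pow(Add(29107, Rational(-1, 310440045)), Rational(1, 2)) = Pow(Rational(9035978389814, 310440045), Rational(1, 2)) = Mul(Rational(1, 310440045), Pow(2805129537952885701630, Rational(1, 2)))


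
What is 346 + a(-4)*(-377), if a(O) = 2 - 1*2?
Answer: 346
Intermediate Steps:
a(O) = 0 (a(O) = 2 - 2 = 0)
346 + a(-4)*(-377) = 346 + 0*(-377) = 346 + 0 = 346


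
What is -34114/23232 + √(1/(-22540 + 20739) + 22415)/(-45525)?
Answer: -17057/11616 - √72705314614/81990525 ≈ -1.4717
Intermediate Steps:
-34114/23232 + √(1/(-22540 + 20739) + 22415)/(-45525) = -34114*1/23232 + √(1/(-1801) + 22415)*(-1/45525) = -17057/11616 + √(-1/1801 + 22415)*(-1/45525) = -17057/11616 + √(40369414/1801)*(-1/45525) = -17057/11616 + (√72705314614/1801)*(-1/45525) = -17057/11616 - √72705314614/81990525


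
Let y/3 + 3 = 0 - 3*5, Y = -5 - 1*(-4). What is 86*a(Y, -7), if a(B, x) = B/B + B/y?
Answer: 2365/27 ≈ 87.593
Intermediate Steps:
Y = -1 (Y = -5 + 4 = -1)
y = -54 (y = -9 + 3*(0 - 3*5) = -9 + 3*(0 - 15) = -9 + 3*(-15) = -9 - 45 = -54)
a(B, x) = 1 - B/54 (a(B, x) = B/B + B/(-54) = 1 + B*(-1/54) = 1 - B/54)
86*a(Y, -7) = 86*(1 - 1/54*(-1)) = 86*(1 + 1/54) = 86*(55/54) = 2365/27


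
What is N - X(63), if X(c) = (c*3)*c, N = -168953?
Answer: -180860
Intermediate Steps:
X(c) = 3*c**2 (X(c) = (3*c)*c = 3*c**2)
N - X(63) = -168953 - 3*63**2 = -168953 - 3*3969 = -168953 - 1*11907 = -168953 - 11907 = -180860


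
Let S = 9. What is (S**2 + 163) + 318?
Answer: 562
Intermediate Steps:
(S**2 + 163) + 318 = (9**2 + 163) + 318 = (81 + 163) + 318 = 244 + 318 = 562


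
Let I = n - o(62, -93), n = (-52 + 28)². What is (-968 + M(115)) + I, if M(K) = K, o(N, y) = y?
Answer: -184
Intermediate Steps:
n = 576 (n = (-24)² = 576)
I = 669 (I = 576 - 1*(-93) = 576 + 93 = 669)
(-968 + M(115)) + I = (-968 + 115) + 669 = -853 + 669 = -184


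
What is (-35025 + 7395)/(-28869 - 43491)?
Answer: 307/804 ≈ 0.38184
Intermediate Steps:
(-35025 + 7395)/(-28869 - 43491) = -27630/(-72360) = -27630*(-1/72360) = 307/804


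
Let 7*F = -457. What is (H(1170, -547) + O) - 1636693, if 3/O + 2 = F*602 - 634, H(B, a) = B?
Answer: -65319517577/39938 ≈ -1.6355e+6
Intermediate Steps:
F = -457/7 (F = (⅐)*(-457) = -457/7 ≈ -65.286)
O = -3/39938 (O = 3/(-2 + (-457/7*602 - 634)) = 3/(-2 + (-39302 - 634)) = 3/(-2 - 39936) = 3/(-39938) = 3*(-1/39938) = -3/39938 ≈ -7.5116e-5)
(H(1170, -547) + O) - 1636693 = (1170 - 3/39938) - 1636693 = 46727457/39938 - 1636693 = -65319517577/39938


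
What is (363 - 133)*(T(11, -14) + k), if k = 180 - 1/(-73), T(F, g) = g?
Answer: 2787370/73 ≈ 38183.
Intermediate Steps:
k = 13141/73 (k = 180 - 1*(-1/73) = 180 + 1/73 = 13141/73 ≈ 180.01)
(363 - 133)*(T(11, -14) + k) = (363 - 133)*(-14 + 13141/73) = 230*(12119/73) = 2787370/73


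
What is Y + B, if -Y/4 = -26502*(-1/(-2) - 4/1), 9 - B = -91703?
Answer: -279316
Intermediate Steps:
B = 91712 (B = 9 - 1*(-91703) = 9 + 91703 = 91712)
Y = -371028 (Y = -(-106008)*(-1/(-2) - 4/1) = -(-106008)*(-1*(-½) - 4*1) = -(-106008)*(½ - 4) = -(-106008)*(-7)/2 = -4*92757 = -371028)
Y + B = -371028 + 91712 = -279316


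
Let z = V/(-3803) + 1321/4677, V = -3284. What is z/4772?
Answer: 20383031/84877803132 ≈ 0.00024015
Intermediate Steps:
z = 20383031/17786631 (z = -3284/(-3803) + 1321/4677 = -3284*(-1/3803) + 1321*(1/4677) = 3284/3803 + 1321/4677 = 20383031/17786631 ≈ 1.1460)
z/4772 = (20383031/17786631)/4772 = (20383031/17786631)*(1/4772) = 20383031/84877803132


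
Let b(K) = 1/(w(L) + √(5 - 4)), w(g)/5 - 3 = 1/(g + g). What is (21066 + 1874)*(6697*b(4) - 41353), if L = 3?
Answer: -94890644740/101 ≈ -9.3951e+8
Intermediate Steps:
w(g) = 15 + 5/(2*g) (w(g) = 15 + 5/(g + g) = 15 + 5/((2*g)) = 15 + 5*(1/(2*g)) = 15 + 5/(2*g))
b(K) = 6/101 (b(K) = 1/((15 + (5/2)/3) + √(5 - 4)) = 1/((15 + (5/2)*(⅓)) + √1) = 1/((15 + ⅚) + 1) = 1/(95/6 + 1) = 1/(101/6) = 6/101)
(21066 + 1874)*(6697*b(4) - 41353) = (21066 + 1874)*(6697*(6/101) - 41353) = 22940*(40182/101 - 41353) = 22940*(-4136471/101) = -94890644740/101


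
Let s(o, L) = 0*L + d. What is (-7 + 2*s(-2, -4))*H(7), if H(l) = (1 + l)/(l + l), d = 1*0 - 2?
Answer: -44/7 ≈ -6.2857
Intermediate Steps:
d = -2 (d = 0 - 2 = -2)
s(o, L) = -2 (s(o, L) = 0*L - 2 = 0 - 2 = -2)
H(l) = (1 + l)/(2*l) (H(l) = (1 + l)/((2*l)) = (1 + l)*(1/(2*l)) = (1 + l)/(2*l))
(-7 + 2*s(-2, -4))*H(7) = (-7 + 2*(-2))*((½)*(1 + 7)/7) = (-7 - 4)*((½)*(⅐)*8) = -11*4/7 = -44/7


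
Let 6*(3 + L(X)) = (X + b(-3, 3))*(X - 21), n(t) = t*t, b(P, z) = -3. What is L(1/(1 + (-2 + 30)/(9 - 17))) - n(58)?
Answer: -503231/150 ≈ -3354.9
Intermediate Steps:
n(t) = t²
L(X) = -3 + (-21 + X)*(-3 + X)/6 (L(X) = -3 + ((X - 3)*(X - 21))/6 = -3 + ((-3 + X)*(-21 + X))/6 = -3 + ((-21 + X)*(-3 + X))/6 = -3 + (-21 + X)*(-3 + X)/6)
L(1/(1 + (-2 + 30)/(9 - 17))) - n(58) = (15/2 - 4/(1 + (-2 + 30)/(9 - 17)) + (1/(1 + (-2 + 30)/(9 - 17)))²/6) - 1*58² = (15/2 - 4/(1 + 28/(-8)) + (1/(1 + 28/(-8)))²/6) - 1*3364 = (15/2 - 4/(1 + 28*(-⅛)) + (1/(1 + 28*(-⅛)))²/6) - 3364 = (15/2 - 4/(1 - 7/2) + (1/(1 - 7/2))²/6) - 3364 = (15/2 - 4/(-5/2) + (1/(-5/2))²/6) - 3364 = (15/2 - 4*(-⅖) + (-⅖)²/6) - 3364 = (15/2 + 8/5 + (⅙)*(4/25)) - 3364 = (15/2 + 8/5 + 2/75) - 3364 = 1369/150 - 3364 = -503231/150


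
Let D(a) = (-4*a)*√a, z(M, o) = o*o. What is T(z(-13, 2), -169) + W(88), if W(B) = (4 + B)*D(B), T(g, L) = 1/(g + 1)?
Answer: ⅕ - 64768*√22 ≈ -3.0379e+5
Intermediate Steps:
z(M, o) = o²
D(a) = -4*a^(3/2)
T(g, L) = 1/(1 + g)
W(B) = -4*B^(3/2)*(4 + B) (W(B) = (4 + B)*(-4*B^(3/2)) = -4*B^(3/2)*(4 + B))
T(z(-13, 2), -169) + W(88) = 1/(1 + 2²) + 4*88^(3/2)*(-4 - 1*88) = 1/(1 + 4) + 4*(176*√22)*(-4 - 88) = 1/5 + 4*(176*√22)*(-92) = ⅕ - 64768*√22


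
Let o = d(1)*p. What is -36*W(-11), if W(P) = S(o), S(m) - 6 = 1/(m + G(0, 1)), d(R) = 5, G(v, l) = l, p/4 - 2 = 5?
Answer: -10164/47 ≈ -216.26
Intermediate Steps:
p = 28 (p = 8 + 4*5 = 8 + 20 = 28)
o = 140 (o = 5*28 = 140)
S(m) = 6 + 1/(1 + m) (S(m) = 6 + 1/(m + 1) = 6 + 1/(1 + m))
W(P) = 847/141 (W(P) = (7 + 6*140)/(1 + 140) = (7 + 840)/141 = (1/141)*847 = 847/141)
-36*W(-11) = -36*847/141 = -10164/47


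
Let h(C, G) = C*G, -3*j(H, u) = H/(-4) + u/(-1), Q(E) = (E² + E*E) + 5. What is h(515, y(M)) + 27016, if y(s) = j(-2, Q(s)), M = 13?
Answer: 514871/6 ≈ 85812.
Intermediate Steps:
Q(E) = 5 + 2*E² (Q(E) = (E² + E²) + 5 = 2*E² + 5 = 5 + 2*E²)
j(H, u) = u/3 + H/12 (j(H, u) = -(H/(-4) + u/(-1))/3 = -(H*(-¼) + u*(-1))/3 = -(-H/4 - u)/3 = -(-u - H/4)/3 = u/3 + H/12)
y(s) = 3/2 + 2*s²/3 (y(s) = (5 + 2*s²)/3 + (1/12)*(-2) = (5/3 + 2*s²/3) - ⅙ = 3/2 + 2*s²/3)
h(515, y(M)) + 27016 = 515*(3/2 + (⅔)*13²) + 27016 = 515*(3/2 + (⅔)*169) + 27016 = 515*(3/2 + 338/3) + 27016 = 515*(685/6) + 27016 = 352775/6 + 27016 = 514871/6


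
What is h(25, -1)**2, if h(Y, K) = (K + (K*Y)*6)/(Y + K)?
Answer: 22801/576 ≈ 39.585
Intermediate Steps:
h(Y, K) = (K + 6*K*Y)/(K + Y)
h(25, -1)**2 = (-(1 + 6*25)/(-1 + 25))**2 = (-1*(1 + 150)/24)**2 = (-1*1/24*151)**2 = (-151/24)**2 = 22801/576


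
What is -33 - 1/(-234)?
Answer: -7721/234 ≈ -32.996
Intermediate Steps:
-33 - 1/(-234) = -33 - 1*(-1/234) = -33 + 1/234 = -7721/234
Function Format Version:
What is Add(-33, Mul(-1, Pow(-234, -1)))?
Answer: Rational(-7721, 234) ≈ -32.996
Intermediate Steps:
Add(-33, Mul(-1, Pow(-234, -1))) = Add(-33, Mul(-1, Rational(-1, 234))) = Add(-33, Rational(1, 234)) = Rational(-7721, 234)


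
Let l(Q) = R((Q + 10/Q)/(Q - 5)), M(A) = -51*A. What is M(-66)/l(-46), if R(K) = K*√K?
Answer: 3948318*√1246899/1129969 ≈ 3901.8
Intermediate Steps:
R(K) = K^(3/2)
l(Q) = ((Q + 10/Q)/(-5 + Q))^(3/2) (l(Q) = ((Q + 10/Q)/(Q - 5))^(3/2) = ((Q + 10/Q)/(-5 + Q))^(3/2))
M(-66)/l(-46) = (-51*(-66))/(((10 + (-46)²)/((-46)*(-5 - 46)))^(3/2)) = 3366/((-1/46*(10 + 2116)/(-51))^(3/2)) = 3366/((-1/46*(-1/51)*2126)^(3/2)) = 3366/((1063/1173)^(3/2)) = 3366/((1063*√1246899/1375929)) = 3366*(1173*√1246899/1129969) = 3948318*√1246899/1129969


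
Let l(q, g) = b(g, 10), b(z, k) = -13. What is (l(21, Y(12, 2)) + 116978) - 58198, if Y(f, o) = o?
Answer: 58767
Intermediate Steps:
l(q, g) = -13
(l(21, Y(12, 2)) + 116978) - 58198 = (-13 + 116978) - 58198 = 116965 - 58198 = 58767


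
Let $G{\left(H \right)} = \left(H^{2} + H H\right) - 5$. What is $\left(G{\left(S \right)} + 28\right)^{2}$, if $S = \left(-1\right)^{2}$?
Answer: $625$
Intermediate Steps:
$S = 1$
$G{\left(H \right)} = -5 + 2 H^{2}$ ($G{\left(H \right)} = \left(H^{2} + H^{2}\right) - 5 = 2 H^{2} - 5 = -5 + 2 H^{2}$)
$\left(G{\left(S \right)} + 28\right)^{2} = \left(\left(-5 + 2 \cdot 1^{2}\right) + 28\right)^{2} = \left(\left(-5 + 2 \cdot 1\right) + 28\right)^{2} = \left(\left(-5 + 2\right) + 28\right)^{2} = \left(-3 + 28\right)^{2} = 25^{2} = 625$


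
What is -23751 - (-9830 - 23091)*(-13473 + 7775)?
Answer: -187607609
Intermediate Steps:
-23751 - (-9830 - 23091)*(-13473 + 7775) = -23751 - (-32921)*(-5698) = -23751 - 1*187583858 = -23751 - 187583858 = -187607609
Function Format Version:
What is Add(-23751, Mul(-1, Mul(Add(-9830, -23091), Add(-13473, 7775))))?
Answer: -187607609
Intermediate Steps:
Add(-23751, Mul(-1, Mul(Add(-9830, -23091), Add(-13473, 7775)))) = Add(-23751, Mul(-1, Mul(-32921, -5698))) = Add(-23751, Mul(-1, 187583858)) = Add(-23751, -187583858) = -187607609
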